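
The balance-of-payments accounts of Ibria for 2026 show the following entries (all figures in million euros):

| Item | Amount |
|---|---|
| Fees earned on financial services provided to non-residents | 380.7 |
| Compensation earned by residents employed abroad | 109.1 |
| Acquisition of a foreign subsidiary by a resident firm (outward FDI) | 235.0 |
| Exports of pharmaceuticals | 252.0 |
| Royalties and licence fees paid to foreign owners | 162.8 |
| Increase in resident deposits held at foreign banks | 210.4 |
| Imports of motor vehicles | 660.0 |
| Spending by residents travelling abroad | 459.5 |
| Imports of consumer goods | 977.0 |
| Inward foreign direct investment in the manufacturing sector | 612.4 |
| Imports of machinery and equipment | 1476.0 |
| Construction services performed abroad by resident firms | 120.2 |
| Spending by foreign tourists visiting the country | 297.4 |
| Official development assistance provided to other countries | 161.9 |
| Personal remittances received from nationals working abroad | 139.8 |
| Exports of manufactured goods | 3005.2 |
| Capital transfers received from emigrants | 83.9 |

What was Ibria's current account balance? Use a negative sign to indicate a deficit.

407.2

Goods: 3005.2 - 977.0 - 660.0 - 1476.0 + 252.0 = 144.2
Services: 120.2 - 459.5 + 380.7 + 297.4 - 162.8 = 176.0
Primary income: 109.1
Secondary income: 139.8 - 161.9 = -22.1
Current account = 144.2 + 176.0 + 109.1 + (-22.1) = 407.2
(Excluded from the current account — financial account: acquisition of a foreign subsidiary by a resident firm (outward FDI) 235.0, increase in resident deposits held at foreign banks 210.4, inward foreign direct investment in the manufacturing sector 612.4; capital account: capital transfers received from emigrants 83.9.)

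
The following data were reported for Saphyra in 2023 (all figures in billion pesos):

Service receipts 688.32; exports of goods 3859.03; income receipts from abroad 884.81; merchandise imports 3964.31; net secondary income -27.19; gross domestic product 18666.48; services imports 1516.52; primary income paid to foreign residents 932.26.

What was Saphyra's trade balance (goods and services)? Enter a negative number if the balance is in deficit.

Goods balance = 3859.03 - 3964.31 = -105.28
Services balance = 688.32 - 1516.52 = -828.20
Trade balance (goods + services) = -105.28 + (-828.20) = -933.48

-933.48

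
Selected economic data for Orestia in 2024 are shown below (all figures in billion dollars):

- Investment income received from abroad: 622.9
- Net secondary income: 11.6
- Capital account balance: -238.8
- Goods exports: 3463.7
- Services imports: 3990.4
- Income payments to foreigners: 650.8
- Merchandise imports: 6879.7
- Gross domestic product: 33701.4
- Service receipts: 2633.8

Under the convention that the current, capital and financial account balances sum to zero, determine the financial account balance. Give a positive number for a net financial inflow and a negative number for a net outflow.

Goods balance = 3463.7 - 6879.7 = -3416.0
Services balance = 2633.8 - 3990.4 = -1356.6
Trade balance (goods + services) = -3416.0 + (-1356.6) = -4772.6
Net primary income = 622.9 - 650.8 = -27.9
Net secondary income = 11.6
Current account = -4772.6 + (-27.9) + 11.6 = -4788.9
Financial account = -(-4788.9 + (-238.8)) = 5027.7

5027.7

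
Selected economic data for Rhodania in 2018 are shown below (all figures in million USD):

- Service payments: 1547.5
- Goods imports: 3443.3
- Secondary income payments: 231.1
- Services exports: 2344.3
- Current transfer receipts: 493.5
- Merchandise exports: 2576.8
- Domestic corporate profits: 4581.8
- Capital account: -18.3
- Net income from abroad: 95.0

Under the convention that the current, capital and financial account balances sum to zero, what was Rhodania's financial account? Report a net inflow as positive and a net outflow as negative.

-269.4

Goods balance = 2576.8 - 3443.3 = -866.5
Services balance = 2344.3 - 1547.5 = 796.8
Trade balance (goods + services) = -866.5 + 796.8 = -69.7
Net primary income = 95.0
Net secondary income = 493.5 - 231.1 = 262.4
Current account = -69.7 + 95.0 + 262.4 = 287.7
Financial account = -(287.7 + (-18.3)) = -269.4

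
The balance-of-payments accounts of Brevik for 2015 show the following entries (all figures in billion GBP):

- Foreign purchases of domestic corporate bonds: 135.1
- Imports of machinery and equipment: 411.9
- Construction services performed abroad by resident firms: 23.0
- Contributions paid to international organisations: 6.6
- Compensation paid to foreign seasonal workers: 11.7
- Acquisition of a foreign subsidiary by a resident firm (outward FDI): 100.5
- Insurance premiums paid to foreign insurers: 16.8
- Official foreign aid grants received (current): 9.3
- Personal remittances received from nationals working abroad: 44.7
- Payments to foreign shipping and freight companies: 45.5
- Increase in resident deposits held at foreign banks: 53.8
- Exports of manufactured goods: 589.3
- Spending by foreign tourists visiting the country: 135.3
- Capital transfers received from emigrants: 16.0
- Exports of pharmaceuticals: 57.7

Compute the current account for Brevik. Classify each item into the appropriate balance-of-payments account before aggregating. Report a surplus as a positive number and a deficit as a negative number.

366.8

Goods: 589.3 - 411.9 + 57.7 = 235.1
Services: -16.8 + 135.3 - 45.5 + 23.0 = 96.0
Primary income: -11.7
Secondary income: 44.7 + 9.3 - 6.6 = 47.4
Current account = 235.1 + 96.0 + (-11.7) + 47.4 = 366.8
(Excluded from the current account — financial account: foreign purchases of domestic corporate bonds 135.1, acquisition of a foreign subsidiary by a resident firm (outward FDI) 100.5, increase in resident deposits held at foreign banks 53.8; capital account: capital transfers received from emigrants 16.0.)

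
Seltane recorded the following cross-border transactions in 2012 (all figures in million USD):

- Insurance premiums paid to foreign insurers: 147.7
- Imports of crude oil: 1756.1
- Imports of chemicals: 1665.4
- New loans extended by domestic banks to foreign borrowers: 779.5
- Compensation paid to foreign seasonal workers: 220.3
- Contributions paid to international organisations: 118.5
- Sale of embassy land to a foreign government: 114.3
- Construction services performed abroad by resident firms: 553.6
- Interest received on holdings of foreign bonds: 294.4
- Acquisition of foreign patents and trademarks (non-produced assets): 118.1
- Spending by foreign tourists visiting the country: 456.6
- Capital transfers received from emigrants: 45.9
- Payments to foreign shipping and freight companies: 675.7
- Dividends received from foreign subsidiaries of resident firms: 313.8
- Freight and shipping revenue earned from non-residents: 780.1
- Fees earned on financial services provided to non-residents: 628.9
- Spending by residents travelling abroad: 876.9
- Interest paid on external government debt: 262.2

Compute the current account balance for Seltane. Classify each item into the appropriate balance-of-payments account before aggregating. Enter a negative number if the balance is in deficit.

-2695.4

Goods: -1756.1 - 1665.4 = -3421.5
Services: -675.7 - 876.9 - 147.7 + 628.9 + 780.1 + 456.6 + 553.6 = 718.9
Primary income: -220.3 + 294.4 - 262.2 + 313.8 = 125.7
Secondary income: -118.5
Current account = (-3421.5) + 718.9 + 125.7 + (-118.5) = -2695.4
(Excluded from the current account — financial account: new loans extended by domestic banks to foreign borrowers 779.5; capital account: sale of embassy land to a foreign government 114.3, acquisition of foreign patents and trademarks (non-produced assets) 118.1, capital transfers received from emigrants 45.9.)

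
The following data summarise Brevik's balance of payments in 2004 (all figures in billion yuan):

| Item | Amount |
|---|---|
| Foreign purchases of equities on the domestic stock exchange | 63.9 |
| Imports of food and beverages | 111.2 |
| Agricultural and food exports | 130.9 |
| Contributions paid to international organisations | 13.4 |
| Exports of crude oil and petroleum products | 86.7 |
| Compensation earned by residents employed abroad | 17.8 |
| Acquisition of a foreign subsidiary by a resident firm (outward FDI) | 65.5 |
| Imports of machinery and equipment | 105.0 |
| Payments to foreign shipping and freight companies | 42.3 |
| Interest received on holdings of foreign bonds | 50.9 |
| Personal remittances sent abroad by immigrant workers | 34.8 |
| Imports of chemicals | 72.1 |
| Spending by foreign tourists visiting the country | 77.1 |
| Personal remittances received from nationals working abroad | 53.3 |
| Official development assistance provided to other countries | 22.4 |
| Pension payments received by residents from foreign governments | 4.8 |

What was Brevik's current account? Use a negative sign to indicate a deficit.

20.3

Goods: 130.9 + 86.7 - 111.2 - 72.1 - 105.0 = -70.7
Services: -42.3 + 77.1 = 34.8
Primary income: 50.9 + 17.8 = 68.7
Secondary income: -34.8 + 4.8 + 53.3 - 13.4 - 22.4 = -12.5
Current account = (-70.7) + 34.8 + 68.7 + (-12.5) = 20.3
(Excluded from the current account — financial account: foreign purchases of equities on the domestic stock exchange 63.9, acquisition of a foreign subsidiary by a resident firm (outward FDI) 65.5.)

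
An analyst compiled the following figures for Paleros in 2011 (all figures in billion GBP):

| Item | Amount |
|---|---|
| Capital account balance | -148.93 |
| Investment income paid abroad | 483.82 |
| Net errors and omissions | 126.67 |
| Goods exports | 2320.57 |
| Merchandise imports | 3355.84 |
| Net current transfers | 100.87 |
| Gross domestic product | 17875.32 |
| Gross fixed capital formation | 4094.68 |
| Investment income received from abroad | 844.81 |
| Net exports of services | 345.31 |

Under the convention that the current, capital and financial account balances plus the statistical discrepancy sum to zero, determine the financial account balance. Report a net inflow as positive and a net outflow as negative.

250.36

Goods balance = 2320.57 - 3355.84 = -1035.27
Services balance = 345.31
Trade balance (goods + services) = -1035.27 + 345.31 = -689.96
Net primary income = 844.81 - 483.82 = 360.99
Net secondary income = 100.87
Current account = -689.96 + 360.99 + 100.87 = -228.10
Financial account = -(-228.10 + (-148.93) + 126.67) = 250.36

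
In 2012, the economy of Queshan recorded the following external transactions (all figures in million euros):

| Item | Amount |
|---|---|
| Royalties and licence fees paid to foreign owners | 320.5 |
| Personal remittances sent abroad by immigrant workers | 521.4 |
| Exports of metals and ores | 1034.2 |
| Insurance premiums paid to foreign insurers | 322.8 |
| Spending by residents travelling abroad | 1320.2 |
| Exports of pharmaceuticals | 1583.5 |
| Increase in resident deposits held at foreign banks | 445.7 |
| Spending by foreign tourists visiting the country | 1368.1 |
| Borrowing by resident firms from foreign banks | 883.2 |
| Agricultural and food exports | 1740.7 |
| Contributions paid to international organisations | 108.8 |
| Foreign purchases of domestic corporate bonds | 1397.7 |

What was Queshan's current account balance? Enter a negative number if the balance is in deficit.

3132.8

Goods: 1740.7 + 1034.2 + 1583.5 = 4358.4
Services: -1320.2 - 322.8 - 320.5 + 1368.1 = -595.4
Secondary income: -521.4 - 108.8 = -630.2
Current account = 4358.4 + (-595.4) + (-630.2) = 3132.8
(Excluded from the current account — financial account: increase in resident deposits held at foreign banks 445.7, borrowing by resident firms from foreign banks 883.2, foreign purchases of domestic corporate bonds 1397.7.)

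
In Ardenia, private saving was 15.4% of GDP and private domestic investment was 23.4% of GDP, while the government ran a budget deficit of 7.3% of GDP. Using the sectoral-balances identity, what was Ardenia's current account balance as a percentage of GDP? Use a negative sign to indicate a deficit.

-15.3

By the sectoral-balances identity, CA = (S_private - I) + (T - G).
Private balance = 15.4 - 23.4 = -8.0
Government balance (T - G) = -7.3
CA = -8.0 + (-7.3) = -15.3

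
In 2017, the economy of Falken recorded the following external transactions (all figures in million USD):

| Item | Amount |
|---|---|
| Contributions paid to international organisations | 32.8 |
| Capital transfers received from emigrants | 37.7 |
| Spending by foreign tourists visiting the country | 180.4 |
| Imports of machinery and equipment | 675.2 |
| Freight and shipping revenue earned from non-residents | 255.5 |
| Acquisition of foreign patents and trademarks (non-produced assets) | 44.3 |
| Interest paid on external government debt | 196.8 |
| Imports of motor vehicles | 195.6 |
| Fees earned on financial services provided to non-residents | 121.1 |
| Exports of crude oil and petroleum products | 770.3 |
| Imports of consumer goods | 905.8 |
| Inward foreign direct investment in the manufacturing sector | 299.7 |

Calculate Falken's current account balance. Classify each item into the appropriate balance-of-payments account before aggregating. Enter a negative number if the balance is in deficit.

-678.9

Goods: 770.3 - 195.6 - 675.2 - 905.8 = -1006.3
Services: 180.4 + 121.1 + 255.5 = 557.0
Primary income: -196.8
Secondary income: -32.8
Current account = (-1006.3) + 557.0 + (-196.8) + (-32.8) = -678.9
(Excluded from the current account — capital account: capital transfers received from emigrants 37.7, acquisition of foreign patents and trademarks (non-produced assets) 44.3; financial account: inward foreign direct investment in the manufacturing sector 299.7.)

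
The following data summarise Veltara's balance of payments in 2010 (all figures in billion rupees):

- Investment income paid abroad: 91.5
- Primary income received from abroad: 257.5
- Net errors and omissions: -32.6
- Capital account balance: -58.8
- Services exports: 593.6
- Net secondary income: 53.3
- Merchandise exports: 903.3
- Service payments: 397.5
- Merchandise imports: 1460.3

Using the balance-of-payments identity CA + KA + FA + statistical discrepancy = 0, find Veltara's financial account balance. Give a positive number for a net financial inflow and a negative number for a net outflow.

233.0

Goods balance = 903.3 - 1460.3 = -557.0
Services balance = 593.6 - 397.5 = 196.1
Trade balance (goods + services) = -557.0 + 196.1 = -360.9
Net primary income = 257.5 - 91.5 = 166.0
Net secondary income = 53.3
Current account = -360.9 + 166.0 + 53.3 = -141.6
Financial account = -(-141.6 + (-58.8) + (-32.6)) = 233.0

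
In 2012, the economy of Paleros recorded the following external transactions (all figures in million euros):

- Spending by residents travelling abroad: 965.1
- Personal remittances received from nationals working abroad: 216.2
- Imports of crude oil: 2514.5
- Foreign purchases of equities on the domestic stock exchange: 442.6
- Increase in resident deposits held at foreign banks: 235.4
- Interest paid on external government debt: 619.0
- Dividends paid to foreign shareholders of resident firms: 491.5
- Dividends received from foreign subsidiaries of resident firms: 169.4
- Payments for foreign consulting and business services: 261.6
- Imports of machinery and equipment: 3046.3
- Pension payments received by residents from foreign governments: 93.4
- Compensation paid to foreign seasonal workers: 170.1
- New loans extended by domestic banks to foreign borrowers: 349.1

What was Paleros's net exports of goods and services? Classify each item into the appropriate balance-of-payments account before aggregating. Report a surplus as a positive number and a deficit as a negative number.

Goods: -3046.3 - 2514.5 = -5560.8
Services: -965.1 - 261.6 = -1226.7
Trade balance = -5560.8 + (-1226.7) = -6787.5
(Excluded from the trade balance — secondary income: personal remittances received from nationals working abroad 216.2, pension payments received by residents from foreign governments 93.4; financial account: foreign purchases of equities on the domestic stock exchange 442.6, increase in resident deposits held at foreign banks 235.4, new loans extended by domestic banks to foreign borrowers 349.1; primary income: interest paid on external government debt 619.0, dividends paid to foreign shareholders of resident firms 491.5, dividends received from foreign subsidiaries of resident firms 169.4, compensation paid to foreign seasonal workers 170.1.)

-6787.5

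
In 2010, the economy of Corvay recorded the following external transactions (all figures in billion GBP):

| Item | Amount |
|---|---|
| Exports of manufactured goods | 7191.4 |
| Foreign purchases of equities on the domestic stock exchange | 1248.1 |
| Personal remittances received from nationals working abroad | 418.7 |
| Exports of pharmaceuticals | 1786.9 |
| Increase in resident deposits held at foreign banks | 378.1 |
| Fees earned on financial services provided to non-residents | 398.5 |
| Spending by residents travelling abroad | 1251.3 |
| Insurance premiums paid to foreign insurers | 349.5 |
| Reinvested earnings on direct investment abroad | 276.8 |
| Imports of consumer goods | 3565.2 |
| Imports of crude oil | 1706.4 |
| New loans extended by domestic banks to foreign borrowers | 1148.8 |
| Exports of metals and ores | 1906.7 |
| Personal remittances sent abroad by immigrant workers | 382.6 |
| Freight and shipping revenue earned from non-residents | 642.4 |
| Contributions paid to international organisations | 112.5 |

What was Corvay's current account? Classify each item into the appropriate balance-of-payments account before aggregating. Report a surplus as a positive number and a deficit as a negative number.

Goods: 1786.9 + 7191.4 - 3565.2 - 1706.4 + 1906.7 = 5613.4
Services: 398.5 - 349.5 - 1251.3 + 642.4 = -559.9
Primary income: 276.8
Secondary income: -112.5 + 418.7 - 382.6 = -76.4
Current account = 5613.4 + (-559.9) + 276.8 + (-76.4) = 5253.9
(Excluded from the current account — financial account: foreign purchases of equities on the domestic stock exchange 1248.1, increase in resident deposits held at foreign banks 378.1, new loans extended by domestic banks to foreign borrowers 1148.8.)

5253.9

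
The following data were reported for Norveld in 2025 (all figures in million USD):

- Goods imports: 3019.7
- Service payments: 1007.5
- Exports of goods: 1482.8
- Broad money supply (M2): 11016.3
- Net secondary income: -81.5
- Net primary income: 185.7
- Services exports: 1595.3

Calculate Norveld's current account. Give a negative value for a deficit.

-844.9

Goods balance = 1482.8 - 3019.7 = -1536.9
Services balance = 1595.3 - 1007.5 = 587.8
Trade balance (goods + services) = -1536.9 + 587.8 = -949.1
Net primary income = 185.7
Net secondary income = -81.5
Current account = -949.1 + 185.7 + (-81.5) = -844.9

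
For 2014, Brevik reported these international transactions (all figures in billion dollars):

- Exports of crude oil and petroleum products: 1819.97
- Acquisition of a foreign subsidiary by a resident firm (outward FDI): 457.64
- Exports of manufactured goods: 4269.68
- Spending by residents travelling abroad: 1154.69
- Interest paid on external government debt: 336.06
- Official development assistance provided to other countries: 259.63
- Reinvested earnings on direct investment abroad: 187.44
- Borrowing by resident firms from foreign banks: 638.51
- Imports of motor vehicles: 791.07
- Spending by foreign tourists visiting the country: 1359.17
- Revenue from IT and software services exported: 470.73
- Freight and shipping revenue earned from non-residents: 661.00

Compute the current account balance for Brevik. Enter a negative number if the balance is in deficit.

6226.54

Goods: -791.07 + 4269.68 + 1819.97 = 5298.58
Services: -1154.69 + 470.73 + 661.00 + 1359.17 = 1336.21
Primary income: 187.44 - 336.06 = -148.62
Secondary income: -259.63
Current account = 5298.58 + 1336.21 + (-148.62) + (-259.63) = 6226.54
(Excluded from the current account — financial account: acquisition of a foreign subsidiary by a resident firm (outward FDI) 457.64, borrowing by resident firms from foreign banks 638.51.)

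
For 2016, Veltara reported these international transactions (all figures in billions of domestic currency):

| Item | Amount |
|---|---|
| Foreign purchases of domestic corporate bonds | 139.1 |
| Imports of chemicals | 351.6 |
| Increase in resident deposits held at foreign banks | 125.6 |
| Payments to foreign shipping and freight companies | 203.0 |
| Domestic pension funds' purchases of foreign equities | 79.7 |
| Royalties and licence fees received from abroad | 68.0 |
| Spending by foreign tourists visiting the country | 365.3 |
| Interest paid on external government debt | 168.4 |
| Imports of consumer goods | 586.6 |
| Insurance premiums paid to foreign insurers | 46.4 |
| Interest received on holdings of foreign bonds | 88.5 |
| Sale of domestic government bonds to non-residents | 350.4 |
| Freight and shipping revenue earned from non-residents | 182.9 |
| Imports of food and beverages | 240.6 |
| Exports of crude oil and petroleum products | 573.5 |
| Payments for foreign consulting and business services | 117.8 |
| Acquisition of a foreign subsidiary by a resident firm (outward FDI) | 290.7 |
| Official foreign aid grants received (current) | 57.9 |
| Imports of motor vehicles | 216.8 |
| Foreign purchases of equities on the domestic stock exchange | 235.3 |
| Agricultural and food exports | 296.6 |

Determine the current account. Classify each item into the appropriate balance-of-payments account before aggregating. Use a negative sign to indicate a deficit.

-298.5

Goods: -216.8 - 240.6 - 586.6 + 573.5 + 296.6 - 351.6 = -525.5
Services: 365.3 - 117.8 - 46.4 - 203.0 + 182.9 + 68.0 = 249.0
Primary income: 88.5 - 168.4 = -79.9
Secondary income: 57.9
Current account = (-525.5) + 249.0 + (-79.9) + 57.9 = -298.5
(Excluded from the current account — financial account: foreign purchases of domestic corporate bonds 139.1, increase in resident deposits held at foreign banks 125.6, domestic pension funds' purchases of foreign equities 79.7, sale of domestic government bonds to non-residents 350.4, acquisition of a foreign subsidiary by a resident firm (outward FDI) 290.7, foreign purchases of equities on the domestic stock exchange 235.3.)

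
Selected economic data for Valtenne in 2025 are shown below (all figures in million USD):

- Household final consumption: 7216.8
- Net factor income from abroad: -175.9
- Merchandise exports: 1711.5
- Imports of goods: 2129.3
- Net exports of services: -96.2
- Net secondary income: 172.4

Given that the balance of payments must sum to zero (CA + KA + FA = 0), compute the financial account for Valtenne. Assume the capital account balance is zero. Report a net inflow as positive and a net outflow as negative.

Goods balance = 1711.5 - 2129.3 = -417.8
Services balance = -96.2
Trade balance (goods + services) = -417.8 + (-96.2) = -514.0
Net primary income = -175.9
Net secondary income = 172.4
Current account = -514.0 + (-175.9) + 172.4 = -517.5
Financial account = -(-517.5) = 517.5

517.5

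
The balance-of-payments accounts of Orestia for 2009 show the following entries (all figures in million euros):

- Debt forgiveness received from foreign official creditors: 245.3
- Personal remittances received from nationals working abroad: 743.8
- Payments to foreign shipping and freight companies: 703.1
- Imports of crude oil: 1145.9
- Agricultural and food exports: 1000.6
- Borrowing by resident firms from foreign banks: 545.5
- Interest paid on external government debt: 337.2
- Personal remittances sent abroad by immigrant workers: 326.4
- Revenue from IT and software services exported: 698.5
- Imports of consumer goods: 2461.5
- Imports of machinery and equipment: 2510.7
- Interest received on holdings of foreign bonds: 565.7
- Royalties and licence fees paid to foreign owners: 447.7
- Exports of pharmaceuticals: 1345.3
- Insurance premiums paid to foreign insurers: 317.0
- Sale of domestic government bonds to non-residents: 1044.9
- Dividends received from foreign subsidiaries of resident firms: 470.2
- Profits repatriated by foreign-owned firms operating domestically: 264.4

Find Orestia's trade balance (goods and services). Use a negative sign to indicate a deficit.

-4541.5

Goods: -2461.5 - 1145.9 - 2510.7 + 1345.3 + 1000.6 = -3772.2
Services: -703.1 - 317.0 - 447.7 + 698.5 = -769.3
Trade balance = -3772.2 + (-769.3) = -4541.5
(Excluded from the trade balance — capital account: debt forgiveness received from foreign official creditors 245.3; secondary income: personal remittances received from nationals working abroad 743.8, personal remittances sent abroad by immigrant workers 326.4; financial account: borrowing by resident firms from foreign banks 545.5, sale of domestic government bonds to non-residents 1044.9; primary income: interest paid on external government debt 337.2, interest received on holdings of foreign bonds 565.7, dividends received from foreign subsidiaries of resident firms 470.2, profits repatriated by foreign-owned firms operating domestically 264.4.)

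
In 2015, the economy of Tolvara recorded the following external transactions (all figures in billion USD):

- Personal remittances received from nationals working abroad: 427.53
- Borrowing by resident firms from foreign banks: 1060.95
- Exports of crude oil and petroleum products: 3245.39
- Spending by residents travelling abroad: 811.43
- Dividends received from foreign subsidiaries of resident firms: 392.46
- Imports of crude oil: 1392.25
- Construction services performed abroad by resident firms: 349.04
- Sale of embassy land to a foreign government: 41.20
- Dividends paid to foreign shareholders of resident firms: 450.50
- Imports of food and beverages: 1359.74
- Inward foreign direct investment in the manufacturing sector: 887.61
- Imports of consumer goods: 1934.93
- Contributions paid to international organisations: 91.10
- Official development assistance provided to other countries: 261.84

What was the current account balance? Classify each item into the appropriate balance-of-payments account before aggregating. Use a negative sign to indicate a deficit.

-1887.37

Goods: -1934.93 - 1392.25 + 3245.39 - 1359.74 = -1441.53
Services: -811.43 + 349.04 = -462.39
Primary income: 392.46 - 450.50 = -58.04
Secondary income: -91.10 + 427.53 - 261.84 = 74.59
Current account = (-1441.53) + (-462.39) + (-58.04) + 74.59 = -1887.37
(Excluded from the current account — financial account: borrowing by resident firms from foreign banks 1060.95, inward foreign direct investment in the manufacturing sector 887.61; capital account: sale of embassy land to a foreign government 41.20.)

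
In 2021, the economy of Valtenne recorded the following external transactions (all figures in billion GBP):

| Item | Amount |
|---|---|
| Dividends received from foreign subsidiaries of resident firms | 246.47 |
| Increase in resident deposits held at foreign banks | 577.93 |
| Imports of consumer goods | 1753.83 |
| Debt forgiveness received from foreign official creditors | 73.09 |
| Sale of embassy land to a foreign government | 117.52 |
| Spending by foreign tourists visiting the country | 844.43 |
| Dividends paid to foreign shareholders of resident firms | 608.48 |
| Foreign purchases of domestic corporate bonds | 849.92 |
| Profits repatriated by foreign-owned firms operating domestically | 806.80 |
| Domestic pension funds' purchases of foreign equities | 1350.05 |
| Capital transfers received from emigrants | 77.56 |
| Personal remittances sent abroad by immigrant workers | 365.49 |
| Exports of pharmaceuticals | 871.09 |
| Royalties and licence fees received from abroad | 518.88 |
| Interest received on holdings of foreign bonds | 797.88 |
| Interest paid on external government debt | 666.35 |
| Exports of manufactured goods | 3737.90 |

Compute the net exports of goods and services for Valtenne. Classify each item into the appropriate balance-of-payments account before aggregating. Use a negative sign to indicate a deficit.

Goods: 3737.90 - 1753.83 + 871.09 = 2855.16
Services: 844.43 + 518.88 = 1363.31
Trade balance = 2855.16 + 1363.31 = 4218.47
(Excluded from the trade balance — primary income: dividends received from foreign subsidiaries of resident firms 246.47, dividends paid to foreign shareholders of resident firms 608.48, profits repatriated by foreign-owned firms operating domestically 806.80, interest received on holdings of foreign bonds 797.88, interest paid on external government debt 666.35; financial account: increase in resident deposits held at foreign banks 577.93, foreign purchases of domestic corporate bonds 849.92, domestic pension funds' purchases of foreign equities 1350.05; capital account: debt forgiveness received from foreign official creditors 73.09, sale of embassy land to a foreign government 117.52, capital transfers received from emigrants 77.56; secondary income: personal remittances sent abroad by immigrant workers 365.49.)

4218.47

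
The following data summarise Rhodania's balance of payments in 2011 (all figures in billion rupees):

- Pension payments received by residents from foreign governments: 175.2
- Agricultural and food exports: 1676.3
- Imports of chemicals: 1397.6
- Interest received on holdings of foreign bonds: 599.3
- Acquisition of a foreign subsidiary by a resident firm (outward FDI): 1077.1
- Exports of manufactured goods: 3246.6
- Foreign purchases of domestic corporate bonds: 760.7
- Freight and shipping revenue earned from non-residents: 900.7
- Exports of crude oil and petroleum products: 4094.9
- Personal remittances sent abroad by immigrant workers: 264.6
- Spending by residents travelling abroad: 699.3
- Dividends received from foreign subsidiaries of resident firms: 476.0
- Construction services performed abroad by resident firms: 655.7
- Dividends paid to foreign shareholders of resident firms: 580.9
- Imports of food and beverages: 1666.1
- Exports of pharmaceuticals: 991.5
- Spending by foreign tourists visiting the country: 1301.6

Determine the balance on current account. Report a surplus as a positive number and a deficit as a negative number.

Goods: 3246.6 - 1666.1 + 4094.9 + 991.5 - 1397.6 + 1676.3 = 6945.6
Services: 1301.6 + 655.7 + 900.7 - 699.3 = 2158.7
Primary income: -580.9 + 476.0 + 599.3 = 494.4
Secondary income: -264.6 + 175.2 = -89.4
Current account = 6945.6 + 2158.7 + 494.4 + (-89.4) = 9509.3
(Excluded from the current account — financial account: acquisition of a foreign subsidiary by a resident firm (outward FDI) 1077.1, foreign purchases of domestic corporate bonds 760.7.)

9509.3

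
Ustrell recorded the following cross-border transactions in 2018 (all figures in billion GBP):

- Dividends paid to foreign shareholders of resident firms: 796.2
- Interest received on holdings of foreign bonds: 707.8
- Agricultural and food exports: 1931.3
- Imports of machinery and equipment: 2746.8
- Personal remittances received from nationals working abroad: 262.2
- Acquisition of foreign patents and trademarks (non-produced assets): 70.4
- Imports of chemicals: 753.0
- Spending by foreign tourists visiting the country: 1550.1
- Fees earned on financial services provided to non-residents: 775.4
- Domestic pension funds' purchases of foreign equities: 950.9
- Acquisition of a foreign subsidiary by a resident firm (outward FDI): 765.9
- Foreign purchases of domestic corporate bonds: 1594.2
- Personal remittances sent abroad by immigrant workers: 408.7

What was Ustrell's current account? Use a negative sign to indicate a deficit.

522.1

Goods: -2746.8 - 753.0 + 1931.3 = -1568.5
Services: 1550.1 + 775.4 = 2325.5
Primary income: 707.8 - 796.2 = -88.4
Secondary income: -408.7 + 262.2 = -146.5
Current account = (-1568.5) + 2325.5 + (-88.4) + (-146.5) = 522.1
(Excluded from the current account — capital account: acquisition of foreign patents and trademarks (non-produced assets) 70.4; financial account: domestic pension funds' purchases of foreign equities 950.9, acquisition of a foreign subsidiary by a resident firm (outward FDI) 765.9, foreign purchases of domestic corporate bonds 1594.2.)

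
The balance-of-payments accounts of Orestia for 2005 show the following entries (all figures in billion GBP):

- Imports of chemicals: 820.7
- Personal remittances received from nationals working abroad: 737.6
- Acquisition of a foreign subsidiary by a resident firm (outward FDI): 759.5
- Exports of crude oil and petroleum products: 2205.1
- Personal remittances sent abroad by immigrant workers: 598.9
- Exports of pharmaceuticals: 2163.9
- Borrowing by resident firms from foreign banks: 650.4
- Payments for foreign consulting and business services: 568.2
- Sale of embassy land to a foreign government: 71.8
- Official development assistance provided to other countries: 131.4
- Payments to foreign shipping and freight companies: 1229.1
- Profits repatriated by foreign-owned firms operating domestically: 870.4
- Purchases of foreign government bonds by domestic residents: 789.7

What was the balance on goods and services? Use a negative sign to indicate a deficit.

1751.0

Goods: 2163.9 - 820.7 + 2205.1 = 3548.3
Services: -1229.1 - 568.2 = -1797.3
Trade balance = 3548.3 + (-1797.3) = 1751.0
(Excluded from the trade balance — secondary income: personal remittances received from nationals working abroad 737.6, personal remittances sent abroad by immigrant workers 598.9, official development assistance provided to other countries 131.4; financial account: acquisition of a foreign subsidiary by a resident firm (outward FDI) 759.5, borrowing by resident firms from foreign banks 650.4, purchases of foreign government bonds by domestic residents 789.7; capital account: sale of embassy land to a foreign government 71.8; primary income: profits repatriated by foreign-owned firms operating domestically 870.4.)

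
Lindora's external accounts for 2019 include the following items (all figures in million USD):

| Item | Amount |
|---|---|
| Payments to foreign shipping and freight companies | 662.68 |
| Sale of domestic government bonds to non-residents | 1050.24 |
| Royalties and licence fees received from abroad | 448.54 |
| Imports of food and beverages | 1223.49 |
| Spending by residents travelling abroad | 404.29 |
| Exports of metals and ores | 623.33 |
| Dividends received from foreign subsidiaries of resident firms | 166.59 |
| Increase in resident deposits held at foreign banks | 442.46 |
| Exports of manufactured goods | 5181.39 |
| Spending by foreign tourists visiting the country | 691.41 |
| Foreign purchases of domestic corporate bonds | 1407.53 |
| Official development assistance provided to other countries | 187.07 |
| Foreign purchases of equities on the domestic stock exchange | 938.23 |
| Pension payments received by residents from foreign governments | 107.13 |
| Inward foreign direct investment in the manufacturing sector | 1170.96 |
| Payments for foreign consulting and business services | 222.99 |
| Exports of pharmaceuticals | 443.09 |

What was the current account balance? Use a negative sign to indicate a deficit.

Goods: 443.09 + 5181.39 + 623.33 - 1223.49 = 5024.32
Services: -222.99 - 662.68 + 448.54 - 404.29 + 691.41 = -150.01
Primary income: 166.59
Secondary income: 107.13 - 187.07 = -79.94
Current account = 5024.32 + (-150.01) + 166.59 + (-79.94) = 4960.96
(Excluded from the current account — financial account: sale of domestic government bonds to non-residents 1050.24, increase in resident deposits held at foreign banks 442.46, foreign purchases of domestic corporate bonds 1407.53, foreign purchases of equities on the domestic stock exchange 938.23, inward foreign direct investment in the manufacturing sector 1170.96.)

4960.96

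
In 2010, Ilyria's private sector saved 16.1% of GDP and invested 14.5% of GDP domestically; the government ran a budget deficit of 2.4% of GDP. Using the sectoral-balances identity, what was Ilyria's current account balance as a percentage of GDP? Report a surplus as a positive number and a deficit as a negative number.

-0.8

By the sectoral-balances identity, CA = (S_private - I) + (T - G).
Private balance = 16.1 - 14.5 = 1.6
Government balance (T - G) = -2.4
CA = 1.6 + (-2.4) = -0.8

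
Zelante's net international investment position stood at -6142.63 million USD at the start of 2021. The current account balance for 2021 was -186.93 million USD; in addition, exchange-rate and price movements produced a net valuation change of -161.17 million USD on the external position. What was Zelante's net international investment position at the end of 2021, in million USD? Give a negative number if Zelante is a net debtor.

Change in NIIP = current account + net valuation change = -186.93 + (-161.17) = -348.10
End-of-year NIIP = -6142.63 + (-348.10) = -6490.73

-6490.73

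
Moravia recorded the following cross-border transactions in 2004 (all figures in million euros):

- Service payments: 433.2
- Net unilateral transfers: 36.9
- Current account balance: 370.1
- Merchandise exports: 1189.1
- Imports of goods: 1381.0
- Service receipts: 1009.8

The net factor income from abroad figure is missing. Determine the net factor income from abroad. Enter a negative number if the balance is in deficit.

Current account = goods balance + services balance + net primary income + net secondary income
Sum of the known components = 421.6
Net factor income from abroad = CA - (known components) = 370.1 - 421.6 = -51.5

-51.5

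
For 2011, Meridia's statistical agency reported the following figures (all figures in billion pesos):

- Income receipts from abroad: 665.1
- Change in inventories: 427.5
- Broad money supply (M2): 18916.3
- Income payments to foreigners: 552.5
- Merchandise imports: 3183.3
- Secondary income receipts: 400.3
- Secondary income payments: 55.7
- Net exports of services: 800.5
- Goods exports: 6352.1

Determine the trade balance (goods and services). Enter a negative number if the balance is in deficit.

3969.3

Goods balance = 6352.1 - 3183.3 = 3168.8
Services balance = 800.5
Trade balance (goods + services) = 3168.8 + 800.5 = 3969.3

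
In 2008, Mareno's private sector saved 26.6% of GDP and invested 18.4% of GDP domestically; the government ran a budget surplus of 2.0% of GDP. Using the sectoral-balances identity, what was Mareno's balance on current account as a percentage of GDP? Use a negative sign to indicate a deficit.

By the sectoral-balances identity, CA = (S_private - I) + (T - G).
Private balance = 26.6 - 18.4 = 8.2
Government balance (T - G) = 2.0
CA = 8.2 + 2.0 = 10.2

10.2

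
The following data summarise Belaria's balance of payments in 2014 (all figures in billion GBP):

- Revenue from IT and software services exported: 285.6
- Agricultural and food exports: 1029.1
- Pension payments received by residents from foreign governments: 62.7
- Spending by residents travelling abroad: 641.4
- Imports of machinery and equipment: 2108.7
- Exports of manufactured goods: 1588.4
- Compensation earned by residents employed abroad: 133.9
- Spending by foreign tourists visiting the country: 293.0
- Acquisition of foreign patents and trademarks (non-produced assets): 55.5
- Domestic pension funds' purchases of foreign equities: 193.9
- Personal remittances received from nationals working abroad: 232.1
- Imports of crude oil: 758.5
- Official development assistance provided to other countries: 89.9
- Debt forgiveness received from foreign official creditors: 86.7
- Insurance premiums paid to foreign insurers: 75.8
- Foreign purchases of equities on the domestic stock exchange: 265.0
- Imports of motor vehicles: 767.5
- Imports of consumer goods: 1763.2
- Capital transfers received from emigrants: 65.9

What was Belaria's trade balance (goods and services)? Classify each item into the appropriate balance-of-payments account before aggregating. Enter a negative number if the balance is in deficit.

Goods: -1763.2 - 758.5 - 2108.7 - 767.5 + 1588.4 + 1029.1 = -2780.4
Services: -641.4 - 75.8 + 293.0 + 285.6 = -138.6
Trade balance = -2780.4 + (-138.6) = -2919.0
(Excluded from the trade balance — secondary income: pension payments received by residents from foreign governments 62.7, personal remittances received from nationals working abroad 232.1, official development assistance provided to other countries 89.9; primary income: compensation earned by residents employed abroad 133.9; capital account: acquisition of foreign patents and trademarks (non-produced assets) 55.5, debt forgiveness received from foreign official creditors 86.7, capital transfers received from emigrants 65.9; financial account: domestic pension funds' purchases of foreign equities 193.9, foreign purchases of equities on the domestic stock exchange 265.0.)

-2919.0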